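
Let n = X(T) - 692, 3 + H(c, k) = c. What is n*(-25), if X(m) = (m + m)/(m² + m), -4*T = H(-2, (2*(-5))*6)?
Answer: 155500/9 ≈ 17278.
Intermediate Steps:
H(c, k) = -3 + c
T = 5/4 (T = -(-3 - 2)/4 = -¼*(-5) = 5/4 ≈ 1.2500)
X(m) = 2*m/(m + m²) (X(m) = (2*m)/(m + m²) = 2*m/(m + m²))
n = -6220/9 (n = 2/(1 + 5/4) - 692 = 2/(9/4) - 692 = 2*(4/9) - 692 = 8/9 - 692 = -6220/9 ≈ -691.11)
n*(-25) = -6220/9*(-25) = 155500/9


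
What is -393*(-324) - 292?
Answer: 127040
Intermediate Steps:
-393*(-324) - 292 = 127332 - 292 = 127040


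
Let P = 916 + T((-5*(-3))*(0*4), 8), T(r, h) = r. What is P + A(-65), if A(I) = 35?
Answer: 951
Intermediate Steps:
P = 916 (P = 916 + (-5*(-3))*(0*4) = 916 + 15*0 = 916 + 0 = 916)
P + A(-65) = 916 + 35 = 951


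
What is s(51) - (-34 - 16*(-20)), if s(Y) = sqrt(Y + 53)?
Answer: -286 + 2*sqrt(26) ≈ -275.80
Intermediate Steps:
s(Y) = sqrt(53 + Y)
s(51) - (-34 - 16*(-20)) = sqrt(53 + 51) - (-34 - 16*(-20)) = sqrt(104) - (-34 + 320) = 2*sqrt(26) - 1*286 = 2*sqrt(26) - 286 = -286 + 2*sqrt(26)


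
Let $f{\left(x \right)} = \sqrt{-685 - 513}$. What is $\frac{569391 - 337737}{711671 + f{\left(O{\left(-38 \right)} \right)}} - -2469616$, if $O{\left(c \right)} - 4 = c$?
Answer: $\frac{1250800443420203258}{506475613439} - \frac{231654 i \sqrt{1198}}{506475613439} \approx 2.4696 \cdot 10^{6} - 1.5831 \cdot 10^{-5} i$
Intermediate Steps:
$O{\left(c \right)} = 4 + c$
$f{\left(x \right)} = i \sqrt{1198}$ ($f{\left(x \right)} = \sqrt{-1198} = i \sqrt{1198}$)
$\frac{569391 - 337737}{711671 + f{\left(O{\left(-38 \right)} \right)}} - -2469616 = \frac{569391 - 337737}{711671 + i \sqrt{1198}} - -2469616 = \frac{231654}{711671 + i \sqrt{1198}} + 2469616 = 2469616 + \frac{231654}{711671 + i \sqrt{1198}}$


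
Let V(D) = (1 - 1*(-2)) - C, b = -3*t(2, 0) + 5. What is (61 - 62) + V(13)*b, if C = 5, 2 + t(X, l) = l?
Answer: -23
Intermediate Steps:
t(X, l) = -2 + l
b = 11 (b = -3*(-2 + 0) + 5 = -3*(-2) + 5 = 6 + 5 = 11)
V(D) = -2 (V(D) = (1 - 1*(-2)) - 1*5 = (1 + 2) - 5 = 3 - 5 = -2)
(61 - 62) + V(13)*b = (61 - 62) - 2*11 = -1 - 22 = -23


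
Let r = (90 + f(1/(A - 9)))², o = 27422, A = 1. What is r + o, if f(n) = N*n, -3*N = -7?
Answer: 20430481/576 ≈ 35470.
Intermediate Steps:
N = 7/3 (N = -⅓*(-7) = 7/3 ≈ 2.3333)
f(n) = 7*n/3
r = 4635409/576 (r = (90 + 7/(3*(1 - 9)))² = (90 + (7/3)/(-8))² = (90 + (7/3)*(-⅛))² = (90 - 7/24)² = (2153/24)² = 4635409/576 ≈ 8047.6)
r + o = 4635409/576 + 27422 = 20430481/576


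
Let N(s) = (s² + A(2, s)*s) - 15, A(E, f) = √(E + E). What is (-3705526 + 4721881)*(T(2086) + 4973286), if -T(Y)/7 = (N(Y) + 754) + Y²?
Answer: -56896198285425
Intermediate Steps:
A(E, f) = √2*√E (A(E, f) = √(2*E) = √2*√E)
N(s) = -15 + s² + 2*s (N(s) = (s² + (√2*√2)*s) - 15 = (s² + 2*s) - 15 = -15 + s² + 2*s)
T(Y) = -5173 - 14*Y - 14*Y² (T(Y) = -7*(((-15 + Y² + 2*Y) + 754) + Y²) = -7*((739 + Y² + 2*Y) + Y²) = -7*(739 + 2*Y + 2*Y²) = -5173 - 14*Y - 14*Y²)
(-3705526 + 4721881)*(T(2086) + 4973286) = (-3705526 + 4721881)*((-5173 - 14*2086 - 14*2086²) + 4973286) = 1016355*((-5173 - 29204 - 14*4351396) + 4973286) = 1016355*((-5173 - 29204 - 60919544) + 4973286) = 1016355*(-60953921 + 4973286) = 1016355*(-55980635) = -56896198285425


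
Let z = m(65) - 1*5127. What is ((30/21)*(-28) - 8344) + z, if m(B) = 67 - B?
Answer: -13509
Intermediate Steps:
z = -5125 (z = (67 - 1*65) - 1*5127 = (67 - 65) - 5127 = 2 - 5127 = -5125)
((30/21)*(-28) - 8344) + z = ((30/21)*(-28) - 8344) - 5125 = (((1/21)*30)*(-28) - 8344) - 5125 = ((10/7)*(-28) - 8344) - 5125 = (-40 - 8344) - 5125 = -8384 - 5125 = -13509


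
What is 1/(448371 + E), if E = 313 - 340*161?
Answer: 1/393944 ≈ 2.5384e-6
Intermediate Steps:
E = -54427 (E = 313 - 54740 = -54427)
1/(448371 + E) = 1/(448371 - 54427) = 1/393944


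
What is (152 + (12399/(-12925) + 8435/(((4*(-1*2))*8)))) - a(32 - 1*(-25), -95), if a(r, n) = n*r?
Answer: 4495206489/827200 ≈ 5434.2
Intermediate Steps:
(152 + (12399/(-12925) + 8435/(((4*(-1*2))*8)))) - a(32 - 1*(-25), -95) = (152 + (12399/(-12925) + 8435/(((4*(-1*2))*8)))) - (-95)*(32 - 1*(-25)) = (152 + (12399*(-1/12925) + 8435/(((4*(-2))*8)))) - (-95)*(32 + 25) = (152 + (-12399/12925 + 8435/((-8*8)))) - (-95)*57 = (152 + (-12399/12925 + 8435/(-64))) - 1*(-5415) = (152 + (-12399/12925 + 8435*(-1/64))) + 5415 = (152 + (-12399/12925 - 8435/64)) + 5415 = (152 - 109815911/827200) + 5415 = 15918489/827200 + 5415 = 4495206489/827200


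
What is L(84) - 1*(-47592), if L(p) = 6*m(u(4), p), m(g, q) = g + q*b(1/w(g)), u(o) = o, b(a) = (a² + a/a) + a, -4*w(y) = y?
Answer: 48120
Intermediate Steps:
w(y) = -y/4
b(a) = 1 + a + a² (b(a) = (a² + 1) + a = (1 + a²) + a = 1 + a + a²)
m(g, q) = g + q*(1 - 4/g + 16/g²) (m(g, q) = g + q*(1 + 1/(-g/4) + (1/(-g/4))²) = g + q*(1 - 4/g + (-4/g)²) = g + q*(1 - 4/g + 16/g²))
L(p) = 24 + 6*p (L(p) = 6*(4 + p - 4*p/4 + 16*p/4²) = 6*(4 + p - 4*p*¼ + 16*p*(1/16)) = 6*(4 + p - p + p) = 6*(4 + p) = 24 + 6*p)
L(84) - 1*(-47592) = (24 + 6*84) - 1*(-47592) = (24 + 504) + 47592 = 528 + 47592 = 48120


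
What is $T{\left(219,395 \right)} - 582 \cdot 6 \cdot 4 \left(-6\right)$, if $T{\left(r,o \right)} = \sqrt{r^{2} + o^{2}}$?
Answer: $83808 + \sqrt{203986} \approx 84260.0$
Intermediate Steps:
$T{\left(r,o \right)} = \sqrt{o^{2} + r^{2}}$
$T{\left(219,395 \right)} - 582 \cdot 6 \cdot 4 \left(-6\right) = \sqrt{395^{2} + 219^{2}} - 582 \cdot 6 \cdot 4 \left(-6\right) = \sqrt{156025 + 47961} - 582 \cdot 24 \left(-6\right) = \sqrt{203986} - 582 \left(-144\right) = \sqrt{203986} - -83808 = \sqrt{203986} + 83808 = 83808 + \sqrt{203986}$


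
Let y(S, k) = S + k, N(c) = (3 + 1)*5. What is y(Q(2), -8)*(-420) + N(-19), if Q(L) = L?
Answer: 2540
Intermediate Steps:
N(c) = 20 (N(c) = 4*5 = 20)
y(Q(2), -8)*(-420) + N(-19) = (2 - 8)*(-420) + 20 = -6*(-420) + 20 = 2520 + 20 = 2540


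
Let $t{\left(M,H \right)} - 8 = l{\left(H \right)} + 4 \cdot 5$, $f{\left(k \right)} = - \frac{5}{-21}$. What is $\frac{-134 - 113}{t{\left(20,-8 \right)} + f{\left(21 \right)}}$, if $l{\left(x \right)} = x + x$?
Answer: $- \frac{5187}{257} \approx -20.183$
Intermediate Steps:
$l{\left(x \right)} = 2 x$
$f{\left(k \right)} = \frac{5}{21}$ ($f{\left(k \right)} = \left(-5\right) \left(- \frac{1}{21}\right) = \frac{5}{21}$)
$t{\left(M,H \right)} = 28 + 2 H$ ($t{\left(M,H \right)} = 8 + \left(2 H + 4 \cdot 5\right) = 8 + \left(2 H + 20\right) = 8 + \left(20 + 2 H\right) = 28 + 2 H$)
$\frac{-134 - 113}{t{\left(20,-8 \right)} + f{\left(21 \right)}} = \frac{-134 - 113}{\left(28 + 2 \left(-8\right)\right) + \frac{5}{21}} = - \frac{247}{\left(28 - 16\right) + \frac{5}{21}} = - \frac{247}{12 + \frac{5}{21}} = - \frac{247}{\frac{257}{21}} = \left(-247\right) \frac{21}{257} = - \frac{5187}{257}$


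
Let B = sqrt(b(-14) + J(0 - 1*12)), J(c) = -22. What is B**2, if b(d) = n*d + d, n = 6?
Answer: -120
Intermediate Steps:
b(d) = 7*d (b(d) = 6*d + d = 7*d)
B = 2*I*sqrt(30) (B = sqrt(7*(-14) - 22) = sqrt(-98 - 22) = sqrt(-120) = 2*I*sqrt(30) ≈ 10.954*I)
B**2 = (2*I*sqrt(30))**2 = -120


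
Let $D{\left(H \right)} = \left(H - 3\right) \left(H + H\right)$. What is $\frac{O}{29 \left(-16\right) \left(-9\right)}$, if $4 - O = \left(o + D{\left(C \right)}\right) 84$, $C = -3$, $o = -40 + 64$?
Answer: $- \frac{1259}{1044} \approx -1.2059$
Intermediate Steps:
$o = 24$
$D{\left(H \right)} = 2 H \left(-3 + H\right)$ ($D{\left(H \right)} = \left(H + \left(-5 + 2\right)\right) 2 H = \left(H - 3\right) 2 H = \left(-3 + H\right) 2 H = 2 H \left(-3 + H\right)$)
$O = -5036$ ($O = 4 - \left(24 + 2 \left(-3\right) \left(-3 - 3\right)\right) 84 = 4 - \left(24 + 2 \left(-3\right) \left(-6\right)\right) 84 = 4 - \left(24 + 36\right) 84 = 4 - 60 \cdot 84 = 4 - 5040 = -5036$)
$\frac{O}{29 \left(-16\right) \left(-9\right)} = - \frac{5036}{29 \left(-16\right) \left(-9\right)} = - \frac{5036}{\left(-464\right) \left(-9\right)} = - \frac{5036}{4176} = \left(-5036\right) \frac{1}{4176} = - \frac{1259}{1044}$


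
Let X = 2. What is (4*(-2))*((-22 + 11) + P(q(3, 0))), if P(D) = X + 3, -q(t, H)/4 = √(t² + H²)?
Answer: 48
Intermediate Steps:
q(t, H) = -4*√(H² + t²) (q(t, H) = -4*√(t² + H²) = -4*√(H² + t²))
P(D) = 5 (P(D) = 2 + 3 = 5)
(4*(-2))*((-22 + 11) + P(q(3, 0))) = (4*(-2))*((-22 + 11) + 5) = -8*(-11 + 5) = -8*(-6) = 48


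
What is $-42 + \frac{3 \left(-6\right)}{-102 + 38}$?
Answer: $- \frac{1335}{32} \approx -41.719$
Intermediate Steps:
$-42 + \frac{3 \left(-6\right)}{-102 + 38} = -42 - \frac{18}{-64} = -42 - - \frac{9}{32} = -42 + \frac{9}{32} = - \frac{1335}{32}$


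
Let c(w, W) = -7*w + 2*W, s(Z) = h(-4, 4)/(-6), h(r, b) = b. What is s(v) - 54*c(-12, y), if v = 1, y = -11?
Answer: -10046/3 ≈ -3348.7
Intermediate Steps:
s(Z) = -⅔ (s(Z) = 4/(-6) = 4*(-⅙) = -⅔)
s(v) - 54*c(-12, y) = -⅔ - 54*(-7*(-12) + 2*(-11)) = -⅔ - 54*(84 - 22) = -⅔ - 54*62 = -⅔ - 3348 = -10046/3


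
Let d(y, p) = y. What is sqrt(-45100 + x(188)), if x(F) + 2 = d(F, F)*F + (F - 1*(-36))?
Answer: I*sqrt(9534) ≈ 97.642*I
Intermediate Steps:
x(F) = 34 + F + F**2 (x(F) = -2 + (F*F + (F - 1*(-36))) = -2 + (F**2 + (F + 36)) = -2 + (F**2 + (36 + F)) = -2 + (36 + F + F**2) = 34 + F + F**2)
sqrt(-45100 + x(188)) = sqrt(-45100 + (34 + 188 + 188**2)) = sqrt(-45100 + (34 + 188 + 35344)) = sqrt(-45100 + 35566) = sqrt(-9534) = I*sqrt(9534)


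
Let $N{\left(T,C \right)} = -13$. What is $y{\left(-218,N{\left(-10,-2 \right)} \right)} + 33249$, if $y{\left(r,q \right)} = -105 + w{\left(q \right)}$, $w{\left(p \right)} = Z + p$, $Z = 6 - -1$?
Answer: $33138$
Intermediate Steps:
$Z = 7$ ($Z = 6 + 1 = 7$)
$w{\left(p \right)} = 7 + p$
$y{\left(r,q \right)} = -98 + q$ ($y{\left(r,q \right)} = -105 + \left(7 + q\right) = -98 + q$)
$y{\left(-218,N{\left(-10,-2 \right)} \right)} + 33249 = \left(-98 - 13\right) + 33249 = -111 + 33249 = 33138$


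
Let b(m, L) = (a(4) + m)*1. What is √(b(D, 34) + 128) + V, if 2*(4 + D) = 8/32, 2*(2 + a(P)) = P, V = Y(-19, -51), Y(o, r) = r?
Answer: -51 + √1986/4 ≈ -39.859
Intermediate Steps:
V = -51
a(P) = -2 + P/2
D = -31/8 (D = -4 + (8/32)/2 = -4 + (8*(1/32))/2 = -4 + (½)*(¼) = -4 + ⅛ = -31/8 ≈ -3.8750)
b(m, L) = m (b(m, L) = ((-2 + (½)*4) + m)*1 = ((-2 + 2) + m)*1 = (0 + m)*1 = m*1 = m)
√(b(D, 34) + 128) + V = √(-31/8 + 128) - 51 = √(993/8) - 51 = √1986/4 - 51 = -51 + √1986/4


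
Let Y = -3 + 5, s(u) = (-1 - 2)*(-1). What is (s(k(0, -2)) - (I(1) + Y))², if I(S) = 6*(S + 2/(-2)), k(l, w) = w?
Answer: 1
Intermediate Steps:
s(u) = 3 (s(u) = -3*(-1) = 3)
Y = 2
I(S) = -6 + 6*S (I(S) = 6*(S + 2*(-½)) = 6*(S - 1) = 6*(-1 + S) = -6 + 6*S)
(s(k(0, -2)) - (I(1) + Y))² = (3 - ((-6 + 6*1) + 2))² = (3 - ((-6 + 6) + 2))² = (3 - (0 + 2))² = (3 - 1*2)² = (3 - 2)² = 1² = 1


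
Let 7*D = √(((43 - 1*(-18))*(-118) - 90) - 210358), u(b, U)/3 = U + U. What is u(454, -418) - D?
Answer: -2508 - I*√217646/7 ≈ -2508.0 - 66.646*I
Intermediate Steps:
u(b, U) = 6*U (u(b, U) = 3*(U + U) = 3*(2*U) = 6*U)
D = I*√217646/7 (D = √(((43 - 1*(-18))*(-118) - 90) - 210358)/7 = √(((43 + 18)*(-118) - 90) - 210358)/7 = √((61*(-118) - 90) - 210358)/7 = √((-7198 - 90) - 210358)/7 = √(-7288 - 210358)/7 = √(-217646)/7 = (I*√217646)/7 = I*√217646/7 ≈ 66.646*I)
u(454, -418) - D = 6*(-418) - I*√217646/7 = -2508 - I*√217646/7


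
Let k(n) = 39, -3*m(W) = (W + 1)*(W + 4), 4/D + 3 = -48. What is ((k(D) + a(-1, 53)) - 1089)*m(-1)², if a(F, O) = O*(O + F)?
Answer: 0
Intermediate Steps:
D = -4/51 (D = 4/(-3 - 48) = 4/(-51) = 4*(-1/51) = -4/51 ≈ -0.078431)
m(W) = -(1 + W)*(4 + W)/3 (m(W) = -(W + 1)*(W + 4)/3 = -(1 + W)*(4 + W)/3)
a(F, O) = O*(F + O)
((k(D) + a(-1, 53)) - 1089)*m(-1)² = ((39 + 53*(-1 + 53)) - 1089)*(-4/3 - 5/3*(-1) - ⅓*(-1)²)² = ((39 + 53*52) - 1089)*(-4/3 + 5/3 - ⅓*1)² = ((39 + 2756) - 1089)*(-4/3 + 5/3 - ⅓)² = (2795 - 1089)*0² = 1706*0 = 0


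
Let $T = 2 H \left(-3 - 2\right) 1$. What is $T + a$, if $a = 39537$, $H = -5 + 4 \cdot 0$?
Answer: $39587$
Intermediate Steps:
$H = -5$ ($H = -5 + 0 = -5$)
$T = 50$ ($T = 2 - 5 \left(-3 - 2\right) 1 = 2 \left(-5\right) \left(-5\right) 1 = 2 \cdot 25 \cdot 1 = 2 \cdot 25 = 50$)
$T + a = 50 + 39537 = 39587$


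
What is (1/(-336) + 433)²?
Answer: 21166467169/112896 ≈ 1.8749e+5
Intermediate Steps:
(1/(-336) + 433)² = (-1/336 + 433)² = (145487/336)² = 21166467169/112896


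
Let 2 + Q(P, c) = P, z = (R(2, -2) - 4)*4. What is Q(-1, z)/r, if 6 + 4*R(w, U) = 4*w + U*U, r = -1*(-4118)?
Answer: -3/4118 ≈ -0.00072851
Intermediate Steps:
r = 4118
R(w, U) = -3/2 + w + U²/4 (R(w, U) = -3/2 + (4*w + U*U)/4 = -3/2 + (4*w + U²)/4 = -3/2 + (U² + 4*w)/4 = -3/2 + (w + U²/4) = -3/2 + w + U²/4)
z = -10 (z = ((-3/2 + 2 + (¼)*(-2)²) - 4)*4 = ((-3/2 + 2 + (¼)*4) - 4)*4 = ((-3/2 + 2 + 1) - 4)*4 = (3/2 - 4)*4 = -5/2*4 = -10)
Q(P, c) = -2 + P
Q(-1, z)/r = (-2 - 1)/4118 = -3*1/4118 = -3/4118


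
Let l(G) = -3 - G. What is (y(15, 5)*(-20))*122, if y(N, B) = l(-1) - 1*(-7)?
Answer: -12200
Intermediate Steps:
y(N, B) = 5 (y(N, B) = (-3 - 1*(-1)) - 1*(-7) = (-3 + 1) + 7 = -2 + 7 = 5)
(y(15, 5)*(-20))*122 = (5*(-20))*122 = -100*122 = -12200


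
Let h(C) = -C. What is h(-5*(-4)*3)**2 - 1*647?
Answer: 2953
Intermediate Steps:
h(-5*(-4)*3)**2 - 1*647 = (-(-5*(-4))*3)**2 - 1*647 = (-20*3)**2 - 647 = (-1*60)**2 - 647 = (-60)**2 - 647 = 3600 - 647 = 2953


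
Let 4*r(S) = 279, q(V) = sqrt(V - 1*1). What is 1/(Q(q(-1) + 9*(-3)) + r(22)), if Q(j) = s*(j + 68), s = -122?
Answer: -78916/389709729 + 1952*I*sqrt(2)/389709729 ≈ -0.0002025 + 7.0836e-6*I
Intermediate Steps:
q(V) = sqrt(-1 + V) (q(V) = sqrt(V - 1) = sqrt(-1 + V))
r(S) = 279/4 (r(S) = (1/4)*279 = 279/4)
Q(j) = -8296 - 122*j (Q(j) = -122*(j + 68) = -122*(68 + j) = -8296 - 122*j)
1/(Q(q(-1) + 9*(-3)) + r(22)) = 1/((-8296 - 122*(sqrt(-1 - 1) + 9*(-3))) + 279/4) = 1/((-8296 - 122*(sqrt(-2) - 27)) + 279/4) = 1/((-8296 - 122*(I*sqrt(2) - 27)) + 279/4) = 1/((-8296 - 122*(-27 + I*sqrt(2))) + 279/4) = 1/((-8296 + (3294 - 122*I*sqrt(2))) + 279/4) = 1/((-5002 - 122*I*sqrt(2)) + 279/4) = 1/(-19729/4 - 122*I*sqrt(2))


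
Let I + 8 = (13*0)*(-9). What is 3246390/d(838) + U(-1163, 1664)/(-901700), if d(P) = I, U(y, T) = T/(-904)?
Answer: -41347686814667/101892100 ≈ -4.0580e+5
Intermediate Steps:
U(y, T) = -T/904 (U(y, T) = T*(-1/904) = -T/904)
I = -8 (I = -8 + (13*0)*(-9) = -8 + 0*(-9) = -8 + 0 = -8)
d(P) = -8
3246390/d(838) + U(-1163, 1664)/(-901700) = 3246390/(-8) - 1/904*1664/(-901700) = 3246390*(-⅛) - 208/113*(-1/901700) = -1623195/4 + 52/25473025 = -41347686814667/101892100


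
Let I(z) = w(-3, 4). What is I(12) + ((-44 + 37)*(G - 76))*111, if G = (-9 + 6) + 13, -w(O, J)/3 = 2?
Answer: 51276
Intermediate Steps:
w(O, J) = -6 (w(O, J) = -3*2 = -6)
G = 10 (G = -3 + 13 = 10)
I(z) = -6
I(12) + ((-44 + 37)*(G - 76))*111 = -6 + ((-44 + 37)*(10 - 76))*111 = -6 - 7*(-66)*111 = -6 + 462*111 = -6 + 51282 = 51276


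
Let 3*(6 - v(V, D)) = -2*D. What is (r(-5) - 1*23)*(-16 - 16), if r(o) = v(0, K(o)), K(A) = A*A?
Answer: 32/3 ≈ 10.667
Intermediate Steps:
K(A) = A²
v(V, D) = 6 + 2*D/3 (v(V, D) = 6 - (-2)*D/3 = 6 + 2*D/3)
r(o) = 6 + 2*o²/3
(r(-5) - 1*23)*(-16 - 16) = ((6 + (⅔)*(-5)²) - 1*23)*(-16 - 16) = ((6 + (⅔)*25) - 23)*(-32) = ((6 + 50/3) - 23)*(-32) = (68/3 - 23)*(-32) = -⅓*(-32) = 32/3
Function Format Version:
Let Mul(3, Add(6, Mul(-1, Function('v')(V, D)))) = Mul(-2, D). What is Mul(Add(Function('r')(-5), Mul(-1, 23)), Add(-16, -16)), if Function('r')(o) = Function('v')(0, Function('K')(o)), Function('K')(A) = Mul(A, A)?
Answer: Rational(32, 3) ≈ 10.667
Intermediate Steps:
Function('K')(A) = Pow(A, 2)
Function('v')(V, D) = Add(6, Mul(Rational(2, 3), D)) (Function('v')(V, D) = Add(6, Mul(Rational(-1, 3), Mul(-2, D))) = Add(6, Mul(Rational(2, 3), D)))
Function('r')(o) = Add(6, Mul(Rational(2, 3), Pow(o, 2)))
Mul(Add(Function('r')(-5), Mul(-1, 23)), Add(-16, -16)) = Mul(Add(Add(6, Mul(Rational(2, 3), Pow(-5, 2))), Mul(-1, 23)), Add(-16, -16)) = Mul(Add(Add(6, Mul(Rational(2, 3), 25)), -23), -32) = Mul(Add(Add(6, Rational(50, 3)), -23), -32) = Mul(Add(Rational(68, 3), -23), -32) = Mul(Rational(-1, 3), -32) = Rational(32, 3)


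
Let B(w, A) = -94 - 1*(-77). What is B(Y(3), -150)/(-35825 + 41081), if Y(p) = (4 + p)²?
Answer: -17/5256 ≈ -0.0032344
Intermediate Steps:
B(w, A) = -17 (B(w, A) = -94 + 77 = -17)
B(Y(3), -150)/(-35825 + 41081) = -17/(-35825 + 41081) = -17/5256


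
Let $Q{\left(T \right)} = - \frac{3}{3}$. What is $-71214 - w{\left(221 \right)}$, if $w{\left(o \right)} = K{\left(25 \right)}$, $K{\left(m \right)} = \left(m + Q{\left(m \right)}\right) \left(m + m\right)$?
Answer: $-72414$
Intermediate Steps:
$Q{\left(T \right)} = -1$ ($Q{\left(T \right)} = \left(-3\right) \frac{1}{3} = -1$)
$K{\left(m \right)} = 2 m \left(-1 + m\right)$ ($K{\left(m \right)} = \left(m - 1\right) \left(m + m\right) = \left(-1 + m\right) 2 m = 2 m \left(-1 + m\right)$)
$w{\left(o \right)} = 1200$ ($w{\left(o \right)} = 2 \cdot 25 \left(-1 + 25\right) = 2 \cdot 25 \cdot 24 = 1200$)
$-71214 - w{\left(221 \right)} = -71214 - 1200 = -72414$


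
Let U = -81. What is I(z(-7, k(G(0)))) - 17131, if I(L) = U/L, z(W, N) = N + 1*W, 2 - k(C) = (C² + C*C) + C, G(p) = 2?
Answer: -85628/5 ≈ -17126.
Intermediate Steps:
k(C) = 2 - C - 2*C² (k(C) = 2 - ((C² + C*C) + C) = 2 - ((C² + C²) + C) = 2 - (2*C² + C) = 2 - (C + 2*C²) = 2 + (-C - 2*C²) = 2 - C - 2*C²)
z(W, N) = N + W
I(L) = -81/L
I(z(-7, k(G(0)))) - 17131 = -81/((2 - 1*2 - 2*2²) - 7) - 17131 = -81/((2 - 2 - 2*4) - 7) - 17131 = -81/((2 - 2 - 8) - 7) - 17131 = -81/(-8 - 7) - 17131 = -81/(-15) - 17131 = -81*(-1/15) - 17131 = 27/5 - 17131 = -85628/5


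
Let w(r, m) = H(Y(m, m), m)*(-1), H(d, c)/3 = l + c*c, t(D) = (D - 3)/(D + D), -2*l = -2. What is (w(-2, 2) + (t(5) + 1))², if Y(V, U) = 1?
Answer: 4761/25 ≈ 190.44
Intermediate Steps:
l = 1 (l = -½*(-2) = 1)
t(D) = (-3 + D)/(2*D) (t(D) = (-3 + D)/((2*D)) = (-3 + D)*(1/(2*D)) = (-3 + D)/(2*D))
H(d, c) = 3 + 3*c² (H(d, c) = 3*(1 + c*c) = 3*(1 + c²) = 3 + 3*c²)
w(r, m) = -3 - 3*m² (w(r, m) = (3 + 3*m²)*(-1) = -3 - 3*m²)
(w(-2, 2) + (t(5) + 1))² = ((-3 - 3*2²) + ((½)*(-3 + 5)/5 + 1))² = ((-3 - 3*4) + ((½)*(⅕)*2 + 1))² = ((-3 - 12) + (⅕ + 1))² = (-15 + 6/5)² = (-69/5)² = 4761/25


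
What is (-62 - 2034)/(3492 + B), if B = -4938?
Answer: 1048/723 ≈ 1.4495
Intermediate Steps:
(-62 - 2034)/(3492 + B) = (-62 - 2034)/(3492 - 4938) = -2096/(-1446) = -2096*(-1/1446) = 1048/723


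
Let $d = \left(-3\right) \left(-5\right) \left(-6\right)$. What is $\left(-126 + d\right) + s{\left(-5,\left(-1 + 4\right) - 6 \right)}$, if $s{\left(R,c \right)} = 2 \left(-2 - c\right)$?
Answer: $-214$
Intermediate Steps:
$s{\left(R,c \right)} = -4 - 2 c$
$d = -90$ ($d = 15 \left(-6\right) = -90$)
$\left(-126 + d\right) + s{\left(-5,\left(-1 + 4\right) - 6 \right)} = \left(-126 - 90\right) - \left(4 + 2 \left(\left(-1 + 4\right) - 6\right)\right) = -216 - \left(4 + 2 \left(3 - 6\right)\right) = -216 - -2 = -216 + \left(-4 + 6\right) = -216 + 2 = -214$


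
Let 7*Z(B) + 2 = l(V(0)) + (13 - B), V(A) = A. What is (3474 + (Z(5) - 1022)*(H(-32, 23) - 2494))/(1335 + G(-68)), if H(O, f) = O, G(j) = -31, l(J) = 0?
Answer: 9040083/4564 ≈ 1980.7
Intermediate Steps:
Z(B) = 11/7 - B/7 (Z(B) = -2/7 + (0 + (13 - B))/7 = -2/7 + (13 - B)/7 = -2/7 + (13/7 - B/7) = 11/7 - B/7)
(3474 + (Z(5) - 1022)*(H(-32, 23) - 2494))/(1335 + G(-68)) = (3474 + ((11/7 - ⅐*5) - 1022)*(-32 - 2494))/(1335 - 31) = (3474 + ((11/7 - 5/7) - 1022)*(-2526))/1304 = (3474 + (6/7 - 1022)*(-2526))*(1/1304) = (3474 - 7148/7*(-2526))*(1/1304) = (3474 + 18055848/7)*(1/1304) = (18080166/7)*(1/1304) = 9040083/4564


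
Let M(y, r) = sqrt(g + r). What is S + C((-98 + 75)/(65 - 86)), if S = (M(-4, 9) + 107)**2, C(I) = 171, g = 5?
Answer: 11634 + 214*sqrt(14) ≈ 12435.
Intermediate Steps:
M(y, r) = sqrt(5 + r)
S = (107 + sqrt(14))**2 (S = (sqrt(5 + 9) + 107)**2 = (sqrt(14) + 107)**2 = (107 + sqrt(14))**2 ≈ 12264.)
S + C((-98 + 75)/(65 - 86)) = (107 + sqrt(14))**2 + 171 = 171 + (107 + sqrt(14))**2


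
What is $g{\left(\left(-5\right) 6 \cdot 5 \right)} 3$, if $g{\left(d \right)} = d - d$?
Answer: $0$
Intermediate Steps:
$g{\left(d \right)} = 0$
$g{\left(\left(-5\right) 6 \cdot 5 \right)} 3 = 0 \cdot 3 = 0$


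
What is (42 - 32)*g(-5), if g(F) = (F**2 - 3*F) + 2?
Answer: 420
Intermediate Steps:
g(F) = 2 + F**2 - 3*F
(42 - 32)*g(-5) = (42 - 32)*(2 + (-5)**2 - 3*(-5)) = 10*(2 + 25 + 15) = 10*42 = 420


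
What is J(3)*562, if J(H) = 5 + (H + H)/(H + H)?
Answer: 3372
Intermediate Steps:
J(H) = 6 (J(H) = 5 + (2*H)/((2*H)) = 5 + (2*H)*(1/(2*H)) = 5 + 1 = 6)
J(3)*562 = 6*562 = 3372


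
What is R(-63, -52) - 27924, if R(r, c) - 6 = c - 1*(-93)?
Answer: -27877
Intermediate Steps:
R(r, c) = 99 + c (R(r, c) = 6 + (c - 1*(-93)) = 6 + (c + 93) = 6 + (93 + c) = 99 + c)
R(-63, -52) - 27924 = (99 - 52) - 27924 = 47 - 27924 = -27877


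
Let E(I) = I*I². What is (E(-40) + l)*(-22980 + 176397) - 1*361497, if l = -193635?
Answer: -39525950292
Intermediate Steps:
E(I) = I³
(E(-40) + l)*(-22980 + 176397) - 1*361497 = ((-40)³ - 193635)*(-22980 + 176397) - 1*361497 = (-64000 - 193635)*153417 - 361497 = -257635*153417 - 361497 = -39525588795 - 361497 = -39525950292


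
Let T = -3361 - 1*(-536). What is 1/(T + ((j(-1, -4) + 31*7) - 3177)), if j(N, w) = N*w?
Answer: -1/5781 ≈ -0.00017298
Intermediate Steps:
T = -2825 (T = -3361 + 536 = -2825)
1/(T + ((j(-1, -4) + 31*7) - 3177)) = 1/(-2825 + ((-1*(-4) + 31*7) - 3177)) = 1/(-2825 + ((4 + 217) - 3177)) = 1/(-2825 + (221 - 3177)) = 1/(-2825 - 2956) = 1/(-5781) = -1/5781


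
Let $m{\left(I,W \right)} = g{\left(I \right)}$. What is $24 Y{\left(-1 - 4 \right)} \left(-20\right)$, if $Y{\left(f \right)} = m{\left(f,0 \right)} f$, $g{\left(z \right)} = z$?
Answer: $-12000$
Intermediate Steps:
$m{\left(I,W \right)} = I$
$Y{\left(f \right)} = f^{2}$ ($Y{\left(f \right)} = f f = f^{2}$)
$24 Y{\left(-1 - 4 \right)} \left(-20\right) = 24 \left(-1 - 4\right)^{2} \left(-20\right) = 24 \left(-5\right)^{2} \left(-20\right) = 24 \cdot 25 \left(-20\right) = 600 \left(-20\right) = -12000$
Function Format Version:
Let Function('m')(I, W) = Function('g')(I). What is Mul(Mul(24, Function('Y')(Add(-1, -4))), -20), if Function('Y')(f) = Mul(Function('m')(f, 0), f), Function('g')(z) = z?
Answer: -12000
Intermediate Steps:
Function('m')(I, W) = I
Function('Y')(f) = Pow(f, 2) (Function('Y')(f) = Mul(f, f) = Pow(f, 2))
Mul(Mul(24, Function('Y')(Add(-1, -4))), -20) = Mul(Mul(24, Pow(Add(-1, -4), 2)), -20) = Mul(Mul(24, Pow(-5, 2)), -20) = Mul(Mul(24, 25), -20) = Mul(600, -20) = -12000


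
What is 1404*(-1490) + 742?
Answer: -2091218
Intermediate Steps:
1404*(-1490) + 742 = -2091960 + 742 = -2091218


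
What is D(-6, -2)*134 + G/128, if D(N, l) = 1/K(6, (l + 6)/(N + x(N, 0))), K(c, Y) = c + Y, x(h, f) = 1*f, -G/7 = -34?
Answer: 1727/64 ≈ 26.984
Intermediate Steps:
G = 238 (G = -7*(-34) = 238)
x(h, f) = f
K(c, Y) = Y + c
D(N, l) = 1/(6 + (6 + l)/N) (D(N, l) = 1/((l + 6)/(N + 0) + 6) = 1/((6 + l)/N + 6) = 1/(6 + (6 + l)/N))
D(-6, -2)*134 + G/128 = -6/(6 - 2 + 6*(-6))*134 + 238/128 = -6/(6 - 2 - 36)*134 + 238*(1/128) = -6/(-32)*134 + 119/64 = -6*(-1/32)*134 + 119/64 = (3/16)*134 + 119/64 = 201/8 + 119/64 = 1727/64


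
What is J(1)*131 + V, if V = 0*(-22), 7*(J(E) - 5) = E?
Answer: 4716/7 ≈ 673.71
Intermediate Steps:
J(E) = 5 + E/7
V = 0
J(1)*131 + V = (5 + (⅐)*1)*131 + 0 = (5 + ⅐)*131 + 0 = (36/7)*131 + 0 = 4716/7 + 0 = 4716/7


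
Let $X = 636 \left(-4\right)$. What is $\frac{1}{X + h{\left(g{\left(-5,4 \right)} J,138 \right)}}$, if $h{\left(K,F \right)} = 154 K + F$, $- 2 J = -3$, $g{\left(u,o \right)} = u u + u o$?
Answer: $- \frac{1}{1251} \approx -0.00079936$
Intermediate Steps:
$g{\left(u,o \right)} = u^{2} + o u$
$X = -2544$
$J = \frac{3}{2}$ ($J = \left(- \frac{1}{2}\right) \left(-3\right) = \frac{3}{2} \approx 1.5$)
$h{\left(K,F \right)} = F + 154 K$
$\frac{1}{X + h{\left(g{\left(-5,4 \right)} J,138 \right)}} = \frac{1}{-2544 + \left(138 + 154 - 5 \left(4 - 5\right) \frac{3}{2}\right)} = \frac{1}{-2544 + \left(138 + 154 \left(-5\right) \left(-1\right) \frac{3}{2}\right)} = \frac{1}{-2544 + \left(138 + 154 \cdot 5 \cdot \frac{3}{2}\right)} = \frac{1}{-2544 + \left(138 + 154 \cdot \frac{15}{2}\right)} = \frac{1}{-2544 + \left(138 + 1155\right)} = \frac{1}{-2544 + 1293} = \frac{1}{-1251} = - \frac{1}{1251}$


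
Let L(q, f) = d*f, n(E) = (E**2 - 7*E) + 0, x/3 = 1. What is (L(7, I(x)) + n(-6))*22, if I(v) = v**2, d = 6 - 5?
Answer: 1914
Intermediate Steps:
x = 3 (x = 3*1 = 3)
n(E) = E**2 - 7*E
d = 1
L(q, f) = f (L(q, f) = 1*f = f)
(L(7, I(x)) + n(-6))*22 = (3**2 - 6*(-7 - 6))*22 = (9 - 6*(-13))*22 = (9 + 78)*22 = 87*22 = 1914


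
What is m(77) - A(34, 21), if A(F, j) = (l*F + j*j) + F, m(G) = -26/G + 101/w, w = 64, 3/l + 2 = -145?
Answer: -16318873/34496 ≈ -473.07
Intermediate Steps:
l = -1/49 (l = 3/(-2 - 145) = 3/(-147) = 3*(-1/147) = -1/49 ≈ -0.020408)
m(G) = 101/64 - 26/G (m(G) = -26/G + 101/64 = 101/64 - 26/G)
A(F, j) = j**2 + 48*F/49 (A(F, j) = (-F/49 + j*j) + F = (-F/49 + j**2) + F = (j**2 - F/49) + F = j**2 + 48*F/49)
m(77) - A(34, 21) = (101/64 - 26/77) - (21**2 + (48/49)*34) = (101/64 - 26*1/77) - (441 + 1632/49) = (101/64 - 26/77) - 1*23241/49 = 6113/4928 - 23241/49 = -16318873/34496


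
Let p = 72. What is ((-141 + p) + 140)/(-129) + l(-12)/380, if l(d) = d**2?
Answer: -2101/12255 ≈ -0.17144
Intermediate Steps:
((-141 + p) + 140)/(-129) + l(-12)/380 = ((-141 + 72) + 140)/(-129) + (-12)**2/380 = (-69 + 140)*(-1/129) + 144*(1/380) = 71*(-1/129) + 36/95 = -71/129 + 36/95 = -2101/12255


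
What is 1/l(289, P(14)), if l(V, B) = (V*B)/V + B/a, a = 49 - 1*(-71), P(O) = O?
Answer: 60/847 ≈ 0.070838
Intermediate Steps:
a = 120 (a = 49 + 71 = 120)
l(V, B) = 121*B/120 (l(V, B) = (V*B)/V + B/120 = (B*V)/V + B*(1/120) = B + B/120 = 121*B/120)
1/l(289, P(14)) = 1/((121/120)*14) = 1/(847/60) = 60/847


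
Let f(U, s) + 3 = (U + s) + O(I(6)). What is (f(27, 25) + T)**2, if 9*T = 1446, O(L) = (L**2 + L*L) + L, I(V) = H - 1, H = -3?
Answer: 508369/9 ≈ 56485.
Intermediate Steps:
I(V) = -4 (I(V) = -3 - 1 = -4)
O(L) = L + 2*L**2 (O(L) = (L**2 + L**2) + L = 2*L**2 + L = L + 2*L**2)
T = 482/3 (T = (1/9)*1446 = 482/3 ≈ 160.67)
f(U, s) = 25 + U + s (f(U, s) = -3 + ((U + s) - 4*(1 + 2*(-4))) = -3 + ((U + s) - 4*(1 - 8)) = -3 + ((U + s) - 4*(-7)) = -3 + ((U + s) + 28) = -3 + (28 + U + s) = 25 + U + s)
(f(27, 25) + T)**2 = ((25 + 27 + 25) + 482/3)**2 = (77 + 482/3)**2 = (713/3)**2 = 508369/9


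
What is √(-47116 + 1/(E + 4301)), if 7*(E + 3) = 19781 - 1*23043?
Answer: I*√172965473538/1916 ≈ 217.06*I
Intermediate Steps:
E = -469 (E = -3 + (19781 - 1*23043)/7 = -3 + (19781 - 23043)/7 = -3 + (⅐)*(-3262) = -3 - 466 = -469)
√(-47116 + 1/(E + 4301)) = √(-47116 + 1/(-469 + 4301)) = √(-47116 + 1/3832) = √(-180548511/3832) = I*√172965473538/1916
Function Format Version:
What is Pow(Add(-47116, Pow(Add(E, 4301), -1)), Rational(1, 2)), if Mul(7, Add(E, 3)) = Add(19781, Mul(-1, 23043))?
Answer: Mul(Rational(1, 1916), I, Pow(172965473538, Rational(1, 2))) ≈ Mul(217.06, I)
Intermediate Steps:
E = -469 (E = Add(-3, Mul(Rational(1, 7), Add(19781, Mul(-1, 23043)))) = Add(-3, Mul(Rational(1, 7), Add(19781, -23043))) = Add(-3, Mul(Rational(1, 7), -3262)) = Add(-3, -466) = -469)
Pow(Add(-47116, Pow(Add(E, 4301), -1)), Rational(1, 2)) = Pow(Add(-47116, Pow(Add(-469, 4301), -1)), Rational(1, 2)) = Pow(Add(-47116, Pow(3832, -1)), Rational(1, 2)) = Pow(Add(-47116, Rational(1, 3832)), Rational(1, 2)) = Pow(Rational(-180548511, 3832), Rational(1, 2)) = Mul(Rational(1, 1916), I, Pow(172965473538, Rational(1, 2)))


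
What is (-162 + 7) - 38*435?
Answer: -16685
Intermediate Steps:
(-162 + 7) - 38*435 = -155 - 16530 = -16685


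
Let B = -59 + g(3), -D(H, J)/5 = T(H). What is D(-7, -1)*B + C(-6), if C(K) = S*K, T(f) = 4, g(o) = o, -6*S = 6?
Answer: 1126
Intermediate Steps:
S = -1 (S = -1/6*6 = -1)
C(K) = -K
D(H, J) = -20 (D(H, J) = -5*4 = -20)
B = -56 (B = -59 + 3 = -56)
D(-7, -1)*B + C(-6) = -20*(-56) - 1*(-6) = 1120 + 6 = 1126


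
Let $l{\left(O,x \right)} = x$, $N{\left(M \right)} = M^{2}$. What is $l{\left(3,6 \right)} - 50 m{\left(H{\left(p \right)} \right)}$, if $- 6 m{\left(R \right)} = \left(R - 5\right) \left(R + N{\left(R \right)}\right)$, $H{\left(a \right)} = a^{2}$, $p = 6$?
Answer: $344106$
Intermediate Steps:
$m{\left(R \right)} = - \frac{\left(-5 + R\right) \left(R + R^{2}\right)}{6}$ ($m{\left(R \right)} = - \frac{\left(R - 5\right) \left(R + R^{2}\right)}{6} = - \frac{\left(-5 + R\right) \left(R + R^{2}\right)}{6}$)
$l{\left(3,6 \right)} - 50 m{\left(H{\left(p \right)} \right)} = 6 - 50 \frac{6^{2} \left(5 - \left(6^{2}\right)^{2} + 4 \cdot 6^{2}\right)}{6} = 6 - 50 \cdot \frac{1}{6} \cdot 36 \left(5 - 36^{2} + 4 \cdot 36\right) = 6 - 50 \cdot \frac{1}{6} \cdot 36 \left(5 - 1296 + 144\right) = 6 - 50 \cdot \frac{1}{6} \cdot 36 \left(-1147\right) = 6 - -344100 = 6 + 344100 = 344106$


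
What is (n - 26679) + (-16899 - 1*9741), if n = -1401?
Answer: -54720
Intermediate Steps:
(n - 26679) + (-16899 - 1*9741) = (-1401 - 26679) + (-16899 - 1*9741) = -28080 + (-16899 - 9741) = -28080 - 26640 = -54720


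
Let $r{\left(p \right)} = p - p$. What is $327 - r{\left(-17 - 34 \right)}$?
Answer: $327$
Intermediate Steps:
$r{\left(p \right)} = 0$
$327 - r{\left(-17 - 34 \right)} = 327 - 0 = 327 + 0 = 327$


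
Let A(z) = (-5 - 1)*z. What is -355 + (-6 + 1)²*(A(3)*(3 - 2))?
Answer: -805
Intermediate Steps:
A(z) = -6*z
-355 + (-6 + 1)²*(A(3)*(3 - 2)) = -355 + (-6 + 1)²*((-6*3)*(3 - 2)) = -355 + (-5)²*(-18*1) = -355 + 25*(-18) = -355 - 450 = -805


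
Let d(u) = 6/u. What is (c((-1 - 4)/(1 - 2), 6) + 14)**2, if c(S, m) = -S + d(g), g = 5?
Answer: 2601/25 ≈ 104.04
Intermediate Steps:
c(S, m) = 6/5 - S (c(S, m) = -S + 6/5 = 6/5 - S)
(c((-1 - 4)/(1 - 2), 6) + 14)**2 = ((6/5 - (-1 - 4)/(1 - 2)) + 14)**2 = ((6/5 - (-5)/(-1)) + 14)**2 = ((6/5 - (-5)*(-1)) + 14)**2 = ((6/5 - 1*5) + 14)**2 = ((6/5 - 5) + 14)**2 = (-19/5 + 14)**2 = (51/5)**2 = 2601/25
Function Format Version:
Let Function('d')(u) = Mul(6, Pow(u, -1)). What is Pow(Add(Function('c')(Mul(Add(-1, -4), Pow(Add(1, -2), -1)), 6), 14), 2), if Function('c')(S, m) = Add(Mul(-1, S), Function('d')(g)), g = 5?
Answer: Rational(2601, 25) ≈ 104.04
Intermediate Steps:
Function('c')(S, m) = Add(Rational(6, 5), Mul(-1, S)) (Function('c')(S, m) = Add(Mul(-1, S), Mul(6, Pow(5, -1))) = Add(Mul(-1, S), Mul(6, Rational(1, 5))) = Add(Mul(-1, S), Rational(6, 5)) = Add(Rational(6, 5), Mul(-1, S)))
Pow(Add(Function('c')(Mul(Add(-1, -4), Pow(Add(1, -2), -1)), 6), 14), 2) = Pow(Add(Add(Rational(6, 5), Mul(-1, Mul(Add(-1, -4), Pow(Add(1, -2), -1)))), 14), 2) = Pow(Add(Add(Rational(6, 5), Mul(-1, Mul(-5, Pow(-1, -1)))), 14), 2) = Pow(Add(Add(Rational(6, 5), Mul(-1, Mul(-5, -1))), 14), 2) = Pow(Add(Add(Rational(6, 5), Mul(-1, 5)), 14), 2) = Pow(Add(Add(Rational(6, 5), -5), 14), 2) = Pow(Add(Rational(-19, 5), 14), 2) = Pow(Rational(51, 5), 2) = Rational(2601, 25)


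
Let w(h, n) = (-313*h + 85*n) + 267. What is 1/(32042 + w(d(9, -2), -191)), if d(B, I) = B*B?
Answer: -1/9279 ≈ -0.00010777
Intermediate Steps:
d(B, I) = B²
w(h, n) = 267 - 313*h + 85*n
1/(32042 + w(d(9, -2), -191)) = 1/(32042 + (267 - 313*9² + 85*(-191))) = 1/(32042 + (267 - 313*81 - 16235)) = 1/(32042 + (267 - 25353 - 16235)) = 1/(32042 - 41321) = 1/(-9279) = -1/9279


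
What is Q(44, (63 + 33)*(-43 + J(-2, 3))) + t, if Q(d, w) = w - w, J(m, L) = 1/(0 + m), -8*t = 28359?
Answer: -28359/8 ≈ -3544.9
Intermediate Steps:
t = -28359/8 (t = -1/8*28359 = -28359/8 ≈ -3544.9)
J(m, L) = 1/m
Q(d, w) = 0
Q(44, (63 + 33)*(-43 + J(-2, 3))) + t = 0 - 28359/8 = -28359/8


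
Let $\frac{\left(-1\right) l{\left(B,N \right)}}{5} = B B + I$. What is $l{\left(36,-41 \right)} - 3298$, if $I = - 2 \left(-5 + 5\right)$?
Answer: $-9778$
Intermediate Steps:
$I = 0$ ($I = \left(-2\right) 0 = 0$)
$l{\left(B,N \right)} = - 5 B^{2}$ ($l{\left(B,N \right)} = - 5 \left(B B + 0\right) = - 5 \left(B^{2} + 0\right) = - 5 B^{2}$)
$l{\left(36,-41 \right)} - 3298 = - 5 \cdot 36^{2} - 3298 = \left(-5\right) 1296 - 3298 = -6480 - 3298 = -9778$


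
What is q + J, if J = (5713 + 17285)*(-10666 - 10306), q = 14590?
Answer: -482299466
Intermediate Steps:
J = -482314056 (J = 22998*(-20972) = -482314056)
q + J = 14590 - 482314056 = -482299466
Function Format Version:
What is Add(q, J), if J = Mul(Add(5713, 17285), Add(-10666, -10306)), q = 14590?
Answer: -482299466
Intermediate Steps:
J = -482314056 (J = Mul(22998, -20972) = -482314056)
Add(q, J) = Add(14590, -482314056) = -482299466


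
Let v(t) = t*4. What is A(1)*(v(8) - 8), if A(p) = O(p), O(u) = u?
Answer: 24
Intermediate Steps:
A(p) = p
v(t) = 4*t
A(1)*(v(8) - 8) = 1*(4*8 - 8) = 1*(32 - 8) = 1*24 = 24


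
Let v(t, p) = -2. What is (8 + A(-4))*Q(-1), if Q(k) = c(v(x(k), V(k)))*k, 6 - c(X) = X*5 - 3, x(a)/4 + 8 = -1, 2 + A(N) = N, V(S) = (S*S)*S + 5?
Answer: -38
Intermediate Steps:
V(S) = 5 + S³ (V(S) = S²*S + 5 = S³ + 5 = 5 + S³)
A(N) = -2 + N
x(a) = -36 (x(a) = -32 + 4*(-1) = -32 - 4 = -36)
c(X) = 9 - 5*X (c(X) = 6 - (X*5 - 3) = 6 - (5*X - 3) = 6 - (-3 + 5*X) = 6 + (3 - 5*X) = 9 - 5*X)
Q(k) = 19*k (Q(k) = (9 - 5*(-2))*k = (9 + 10)*k = 19*k)
(8 + A(-4))*Q(-1) = (8 + (-2 - 4))*(19*(-1)) = (8 - 6)*(-19) = 2*(-19) = -38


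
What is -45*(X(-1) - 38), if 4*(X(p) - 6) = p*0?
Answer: 1440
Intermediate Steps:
X(p) = 6 (X(p) = 6 + (p*0)/4 = 6 + (¼)*0 = 6 + 0 = 6)
-45*(X(-1) - 38) = -45*(6 - 38) = -45*(-32) = 1440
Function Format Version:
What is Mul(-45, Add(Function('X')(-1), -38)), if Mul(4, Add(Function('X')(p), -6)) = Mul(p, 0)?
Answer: 1440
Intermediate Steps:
Function('X')(p) = 6 (Function('X')(p) = Add(6, Mul(Rational(1, 4), Mul(p, 0))) = Add(6, Mul(Rational(1, 4), 0)) = Add(6, 0) = 6)
Mul(-45, Add(Function('X')(-1), -38)) = Mul(-45, Add(6, -38)) = Mul(-45, -32) = 1440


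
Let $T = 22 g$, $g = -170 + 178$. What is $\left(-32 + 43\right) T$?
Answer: $1936$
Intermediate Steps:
$g = 8$
$T = 176$ ($T = 22 \cdot 8 = 176$)
$\left(-32 + 43\right) T = \left(-32 + 43\right) 176 = 11 \cdot 176 = 1936$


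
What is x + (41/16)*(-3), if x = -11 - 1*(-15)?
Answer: -59/16 ≈ -3.6875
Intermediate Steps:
x = 4 (x = -11 + 15 = 4)
x + (41/16)*(-3) = 4 + (41/16)*(-3) = 4 - 123/16 = -59/16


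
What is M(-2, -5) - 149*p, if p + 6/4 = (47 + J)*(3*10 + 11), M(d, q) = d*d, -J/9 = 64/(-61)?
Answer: -42038819/122 ≈ -3.4458e+5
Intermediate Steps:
J = 576/61 (J = -576/(-61) = -576*(-1)/61 = -9*(-64/61) = 576/61 ≈ 9.4426)
M(d, q) = d²
p = 282143/122 (p = -3/2 + (47 + 576/61)*(3*10 + 11) = -3/2 + 3443*(30 + 11)/61 = -3/2 + (3443/61)*41 = -3/2 + 141163/61 = 282143/122 ≈ 2312.6)
M(-2, -5) - 149*p = (-2)² - 149*282143/122 = 4 - 42039307/122 = -42038819/122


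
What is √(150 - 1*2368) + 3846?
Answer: 3846 + I*√2218 ≈ 3846.0 + 47.096*I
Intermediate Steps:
√(150 - 1*2368) + 3846 = √(150 - 2368) + 3846 = √(-2218) + 3846 = I*√2218 + 3846 = 3846 + I*√2218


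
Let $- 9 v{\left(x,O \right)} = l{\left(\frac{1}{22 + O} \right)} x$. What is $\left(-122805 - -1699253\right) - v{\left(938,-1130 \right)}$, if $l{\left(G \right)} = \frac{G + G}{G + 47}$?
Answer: $\frac{738841764524}{468675} \approx 1.5764 \cdot 10^{6}$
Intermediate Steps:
$l{\left(G \right)} = \frac{2 G}{47 + G}$
$v{\left(x,O \right)} = - \frac{2 x}{9 \left(22 + O\right) \left(47 + \frac{1}{22 + O}\right)}$ ($v{\left(x,O \right)} = - \frac{\frac{2}{\left(22 + O\right) \left(47 + \frac{1}{22 + O}\right)} x}{9} = - \frac{2 x \frac{1}{22 + O} \frac{1}{47 + \frac{1}{22 + O}}}{9} = - \frac{2 x}{9 \left(22 + O\right) \left(47 + \frac{1}{22 + O}\right)}$)
$\left(-122805 - -1699253\right) - v{\left(938,-1130 \right)} = \left(-122805 - -1699253\right) - \left(-2\right) 938 \frac{1}{9315 + 423 \left(-1130\right)} = \left(-122805 + 1699253\right) - \left(-2\right) 938 \frac{1}{9315 - 477990} = 1576448 - \left(-2\right) 938 \frac{1}{-468675} = 1576448 - \left(-2\right) 938 \left(- \frac{1}{468675}\right) = 1576448 - \frac{1876}{468675} = \frac{738841764524}{468675}$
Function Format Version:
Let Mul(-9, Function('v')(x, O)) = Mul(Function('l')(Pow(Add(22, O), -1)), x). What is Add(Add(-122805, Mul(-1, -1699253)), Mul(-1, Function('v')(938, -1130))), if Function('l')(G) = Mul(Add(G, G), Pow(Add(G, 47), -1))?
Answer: Rational(738841764524, 468675) ≈ 1.5764e+6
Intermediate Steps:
Function('l')(G) = Mul(2, G, Pow(Add(47, G), -1)) (Function('l')(G) = Mul(Mul(2, G), Pow(Add(47, G), -1)) = Mul(2, G, Pow(Add(47, G), -1)))
Function('v')(x, O) = Mul(Rational(-2, 9), x, Pow(Add(22, O), -1), Pow(Add(47, Pow(Add(22, O), -1)), -1)) (Function('v')(x, O) = Mul(Rational(-1, 9), Mul(Mul(2, Pow(Add(22, O), -1), Pow(Add(47, Pow(Add(22, O), -1)), -1)), x)) = Mul(Rational(-1, 9), Mul(2, x, Pow(Add(22, O), -1), Pow(Add(47, Pow(Add(22, O), -1)), -1))) = Mul(Rational(-2, 9), x, Pow(Add(22, O), -1), Pow(Add(47, Pow(Add(22, O), -1)), -1)))
Add(Add(-122805, Mul(-1, -1699253)), Mul(-1, Function('v')(938, -1130))) = Add(Add(-122805, Mul(-1, -1699253)), Mul(-1, Mul(-2, 938, Pow(Add(9315, Mul(423, -1130)), -1)))) = Add(Add(-122805, 1699253), Mul(-1, Mul(-2, 938, Pow(Add(9315, -477990), -1)))) = Add(1576448, Mul(-1, Mul(-2, 938, Pow(-468675, -1)))) = Add(1576448, Mul(-1, Mul(-2, 938, Rational(-1, 468675)))) = Add(1576448, Mul(-1, Rational(1876, 468675))) = Add(1576448, Rational(-1876, 468675)) = Rational(738841764524, 468675)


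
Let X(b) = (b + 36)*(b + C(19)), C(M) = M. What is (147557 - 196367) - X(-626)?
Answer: -406940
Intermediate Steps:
X(b) = (19 + b)*(36 + b) (X(b) = (b + 36)*(b + 19) = (36 + b)*(19 + b) = (19 + b)*(36 + b))
(147557 - 196367) - X(-626) = (147557 - 196367) - (684 + (-626)² + 55*(-626)) = -48810 - (684 + 391876 - 34430) = -48810 - 1*358130 = -48810 - 358130 = -406940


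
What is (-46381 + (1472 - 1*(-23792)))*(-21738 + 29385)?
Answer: -161481699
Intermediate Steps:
(-46381 + (1472 - 1*(-23792)))*(-21738 + 29385) = (-46381 + (1472 + 23792))*7647 = (-46381 + 25264)*7647 = -21117*7647 = -161481699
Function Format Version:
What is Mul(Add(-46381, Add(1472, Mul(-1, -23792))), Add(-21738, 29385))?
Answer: -161481699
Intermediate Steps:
Mul(Add(-46381, Add(1472, Mul(-1, -23792))), Add(-21738, 29385)) = Mul(Add(-46381, Add(1472, 23792)), 7647) = Mul(Add(-46381, 25264), 7647) = Mul(-21117, 7647) = -161481699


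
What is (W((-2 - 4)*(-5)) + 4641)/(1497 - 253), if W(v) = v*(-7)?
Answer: 4431/1244 ≈ 3.5619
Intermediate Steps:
W(v) = -7*v
(W((-2 - 4)*(-5)) + 4641)/(1497 - 253) = (-7*(-2 - 4)*(-5) + 4641)/(1497 - 253) = (-(-42)*(-5) + 4641)/1244 = (-7*30 + 4641)*(1/1244) = (-210 + 4641)*(1/1244) = 4431*(1/1244) = 4431/1244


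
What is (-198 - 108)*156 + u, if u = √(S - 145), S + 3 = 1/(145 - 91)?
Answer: -47736 + I*√47946/18 ≈ -47736.0 + 12.165*I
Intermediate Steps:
S = -161/54 (S = -3 + 1/(145 - 91) = -3 + 1/54 = -161/54 ≈ -2.9815)
u = I*√47946/18 (u = √(-161/54 - 145) = √(-7991/54) = I*√47946/18 ≈ 12.165*I)
(-198 - 108)*156 + u = (-198 - 108)*156 + I*√47946/18 = -306*156 + I*√47946/18 = -47736 + I*√47946/18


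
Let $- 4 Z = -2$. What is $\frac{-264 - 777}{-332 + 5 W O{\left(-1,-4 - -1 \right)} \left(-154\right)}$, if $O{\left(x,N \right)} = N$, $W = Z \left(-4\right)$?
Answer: $\frac{1041}{4952} \approx 0.21022$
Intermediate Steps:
$Z = \frac{1}{2}$ ($Z = \left(- \frac{1}{4}\right) \left(-2\right) = \frac{1}{2} \approx 0.5$)
$W = -2$ ($W = \frac{1}{2} \left(-4\right) = -2$)
$\frac{-264 - 777}{-332 + 5 W O{\left(-1,-4 - -1 \right)} \left(-154\right)} = \frac{-264 - 777}{-332 + 5 \left(-2\right) \left(-4 - -1\right) \left(-154\right)} = - \frac{1041}{-332 + - 10 \left(-4 + 1\right) \left(-154\right)} = - \frac{1041}{-332 + \left(-10\right) \left(-3\right) \left(-154\right)} = - \frac{1041}{-332 + 30 \left(-154\right)} = - \frac{1041}{-332 - 4620} = - \frac{1041}{-4952} = \left(-1041\right) \left(- \frac{1}{4952}\right) = \frac{1041}{4952}$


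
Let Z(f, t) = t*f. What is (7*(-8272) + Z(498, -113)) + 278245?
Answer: 164067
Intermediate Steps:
Z(f, t) = f*t
(7*(-8272) + Z(498, -113)) + 278245 = (7*(-8272) + 498*(-113)) + 278245 = (-57904 - 56274) + 278245 = -114178 + 278245 = 164067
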